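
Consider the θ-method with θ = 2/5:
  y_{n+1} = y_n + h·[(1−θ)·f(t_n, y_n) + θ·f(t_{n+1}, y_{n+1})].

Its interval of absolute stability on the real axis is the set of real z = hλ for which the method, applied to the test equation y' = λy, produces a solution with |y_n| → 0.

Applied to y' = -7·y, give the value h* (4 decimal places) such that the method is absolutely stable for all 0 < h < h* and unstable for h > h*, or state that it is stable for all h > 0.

(-10.0000,0); λ=-7 ⇒ h* = (10)/7 = 1.4286.

With y'=λy (z=hλ):
  y_{n+1} = y_n + z·[3/5·y_n + 2/5·y_{n+1}] ⇒ (1 − 2/5z)y_{n+1} = (1 + 3/5z)y_n
  Hence R(z) = (1 + 3/5z)/(1 − 2/5z).

Solve |R(x)|<1 on ℝ⁻.
x=-1.42: |R|=0.0944
R=−1: 1+3/5x = −1+2/5x ⇒ -1/5x=2 ⇒ x=2/(-1/5)=-10.0000
Confirm numerically:
  x=-8.313: |R|=0.92199 <1
  x=-8.068: |R|=0.90859 <1
  x=-7.731: |R|=0.88911 <1
  x=-5.641: |R|=0.73228 <1
  x=-10.276: |R|=1.01080 >1
  x=-10.150: |R|=1.00593 >1
  x=-10.062: |R|=1.00247 >1
So |R|<1 on (-10.0000, 0).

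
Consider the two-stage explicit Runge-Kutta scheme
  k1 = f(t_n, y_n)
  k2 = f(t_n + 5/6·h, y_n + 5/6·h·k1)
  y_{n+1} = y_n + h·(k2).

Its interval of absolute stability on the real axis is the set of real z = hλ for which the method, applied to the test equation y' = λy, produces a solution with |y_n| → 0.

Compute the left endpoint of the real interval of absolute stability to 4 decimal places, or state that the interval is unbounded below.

Test eqn y'=λy, z=hλ:
  k1=λy_n ⇒ h·k1=z·y_n;  k2=λ(1+5/6z)y_n ⇒ h·k2=z(1+5/6z)y_n
  y_{n+1}/y_n = 1 + z(1+5/6z) = 1 + z + 5/6z²
  Hence R(z) = 1 + z + 5/6z².

Boundary: |R(x)|=1, x<0.
x=-1.12: |R|=0.9253
R=1: x+5/6x²=0 ⇒ x=−6/5=-1.2000; min R=1−1/(4·5/6)=0.7000>−1
Confirm numerically:
  x=-0.997: |R|=0.83134 <1
  x=-0.902: |R|=0.77600 <1
  x=-0.697: |R|=0.70784 <1
  x=-0.520: |R|=0.70533 <1
  x=-1.555: |R|=1.46002 >1
  x=-1.289: |R|=1.09560 >1
Stable set (-1.2000, 0).

z* = -1.2000.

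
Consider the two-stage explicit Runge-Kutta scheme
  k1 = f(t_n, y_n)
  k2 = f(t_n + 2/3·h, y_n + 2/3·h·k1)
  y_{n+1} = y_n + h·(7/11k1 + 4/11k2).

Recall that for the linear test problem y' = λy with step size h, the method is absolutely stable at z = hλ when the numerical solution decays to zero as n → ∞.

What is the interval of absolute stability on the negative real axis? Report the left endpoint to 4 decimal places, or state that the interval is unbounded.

(-4.1250, 0).

Test eqn y'=λy, z=hλ:
  k1=λy_n ⇒ h·k1=z·y_n;  k2=λ(1+2/3z)y_n ⇒ h·k2=z(1+2/3z)y_n
  y_{n+1}/y_n = 1 + 7/11z + 4/11z(1+2/3z) = 1 + z + 8/33z²
  Hence R(z) = 1 + z + 8/33z².

Find x<0 with |R(x)|<1.
x=-0.84: |R|=0.3311
R=1: x+8/33x²=0 ⇒ x=−33/8=-4.1250; min R=1−1/(4·8/33)=-0.0312>−1
Confirm numerically:
  x=-3.985: |R|=0.86475 <1
  x=-2.878: |R|=0.12997 <1
  x=-2.083: |R|=0.03115 <1
  x=-4.454: |R|=1.35524 >1
  x=-4.340: |R|=1.22621 >1
  x=-4.264: |R|=1.14368 >1
Interval (-4.1250, 0).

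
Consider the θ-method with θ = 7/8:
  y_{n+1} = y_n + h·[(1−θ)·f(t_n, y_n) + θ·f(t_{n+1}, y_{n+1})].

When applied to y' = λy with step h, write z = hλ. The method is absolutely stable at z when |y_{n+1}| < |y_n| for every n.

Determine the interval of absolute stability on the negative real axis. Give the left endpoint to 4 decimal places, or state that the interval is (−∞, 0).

Test eqn y'=λy, z=hλ:
  y_{n+1} = y_n + z·[1/8·y_n + 7/8·y_{n+1}] ⇒ (1 − 7/8z)y_{n+1} = (1 + 1/8z)y_n
  Hence R(z) = (1 + 1/8z)/(1 − 7/8z).

Solve |R(x)|<1 on ℝ⁻.
x=-0.35: |R|=0.7321
x=-2: |R|=0.2727
x=-10: |R|=0.0256
x=-100: |R|=0.1299
θ=7/8≥1/2 ⇒ |1+1/8x|<|1−7/8x| ∀x<0 ⇒ interval (−∞,0).

(−∞, 0) — no finite endpoint.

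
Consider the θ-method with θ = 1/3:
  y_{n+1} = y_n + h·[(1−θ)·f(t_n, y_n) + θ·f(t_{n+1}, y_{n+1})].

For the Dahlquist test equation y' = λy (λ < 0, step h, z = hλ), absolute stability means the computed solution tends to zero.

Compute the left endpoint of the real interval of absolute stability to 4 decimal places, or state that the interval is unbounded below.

Set f=λy, z=hλ:
  y_{n+1} = y_n + z·[2/3·y_n + 1/3·y_{n+1}] ⇒ (1 − 1/3z)y_{n+1} = (1 + 2/3z)y_n
  so R(z) = (1 + 2/3z)/(1 − 1/3z).

Boundary: |R(x)|=1, x<0.
x=-0.85: |R|=0.3377
R=−1: 1+2/3x = −1+1/3x ⇒ -1/3x=2 ⇒ x=2/(-1/3)=-6.0000
Confirm numerically:
  x=-5.090: |R|=0.88752 <1
  x=-4.626: |R|=0.81983 <1
  x=-3.600: |R|=0.63636 <1
  x=-2.953: |R|=0.48816 <1
  x=-6.214: |R|=1.02323 >1
  x=-6.189: |R|=1.02057 >1
  x=-6.153: |R|=1.01672 >1
Stable set (-6.0000, 0).

z* = -6.0000.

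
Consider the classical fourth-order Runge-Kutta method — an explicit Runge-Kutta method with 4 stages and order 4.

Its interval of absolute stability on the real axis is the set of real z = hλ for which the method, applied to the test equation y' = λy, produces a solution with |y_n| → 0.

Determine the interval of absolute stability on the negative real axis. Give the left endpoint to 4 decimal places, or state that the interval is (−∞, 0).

On y'=λy, z=hλ:
  order 4, 4-stage ⇒ R(z)=1+z+z^2/2+z^3/6+z^4/24
  (e.g. R(-1.78)=0.28252, |R|=0.28252)

Need |R(x)|<1, x<0.
x=-1.78: |R|=0.2825
|R(-1.69)|=0.2735 |R(-1.44)|=0.2783 |R(-0.91)|=0.4070
Bisect:
  x_lo=-3.4183 |R|=2.4561  x_hi=-0.3895 |R|=0.6775
  mid=-1.90389 |R|=0.30577 →hi
  mid=-2.66110 |R|=0.82835 →hi
  mid=-3.03971 |R|=1.45642 →lo
  mid=-2.85041 |R|=1.10269 →lo
  mid=-2.75576 |R|=0.95637 →hi
  mid=-2.80308 |R|=1.02715 →lo
  mid=-2.77942 |R|=0.99118 →hi
  mid=-2.79125 |R|=1.00902 →lo
  ...
  [-2.78534,-2.78515] ⇒ x*=-2.7853
Stable set (-2.7853, 0).

(-2.7853, 0).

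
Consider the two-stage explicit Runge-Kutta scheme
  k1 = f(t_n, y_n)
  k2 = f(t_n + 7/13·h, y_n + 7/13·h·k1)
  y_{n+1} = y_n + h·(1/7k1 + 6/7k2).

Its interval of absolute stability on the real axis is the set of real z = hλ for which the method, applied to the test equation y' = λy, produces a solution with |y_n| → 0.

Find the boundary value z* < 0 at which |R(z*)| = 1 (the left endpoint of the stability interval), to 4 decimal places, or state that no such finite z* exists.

z* = -2.1667.

On y'=λy, z=hλ:
  k1=λy_n ⇒ h·k1=z·y_n;  k2=λ(1+7/13z)y_n ⇒ h·k2=z(1+7/13z)y_n
  y_{n+1}/y_n = 1 + 1/7z + 6/7z(1+7/13z) = 1 + z + 6/13z²
  Hence R(z) = 1 + z + 6/13z².

Solve |R(x)|<1 on ℝ⁻.
x=-1.36: |R|=0.4937
R=1: x+6/13x²=0 ⇒ x=−13/6=-2.1667; min R=1−1/(4·6/13)=0.4583>−1
Confirm numerically:
  x=-1.961: |R|=0.81386 <1
  x=-1.912: |R|=0.77527 <1
  x=-1.446: |R|=0.51904 <1
  x=-2.610: |R|=1.53405 >1
  x=-2.192: |R|=1.02563 >1
So |R|<1 on (-2.1667, 0).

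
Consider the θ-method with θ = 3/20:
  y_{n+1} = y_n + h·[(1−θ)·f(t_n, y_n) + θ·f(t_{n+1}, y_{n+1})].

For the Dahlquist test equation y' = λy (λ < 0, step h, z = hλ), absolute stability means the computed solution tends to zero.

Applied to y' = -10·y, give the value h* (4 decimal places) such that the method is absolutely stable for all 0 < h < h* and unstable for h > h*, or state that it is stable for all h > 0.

Test eqn y'=λy, z=hλ:
  y_{n+1} = y_n + z·[17/20·y_n + 3/20·y_{n+1}] ⇒ (1 − 3/20z)y_{n+1} = (1 + 17/20z)y_n
  R(z) = (1 + 17/20z)/(1 − 3/20z).

Boundary: |R(x)|=1, x<0.
x=-0.88: |R|=0.2226
R=−1: 1+17/20x = −1+3/20x ⇒ -7/10x=2 ⇒ x=2/(-7/10)=-2.8571
Confirm numerically:
  x=-2.748: |R|=0.94590 <1
  x=-2.484: |R|=0.80970 <1
  x=-2.011: |R|=0.54496 <1
  x=-2.009: |R|=0.54378 <1
  x=-3.147: |R|=1.13783 >1
  x=-3.071: |R|=1.10249 >1
Interval (-2.8571, 0).

(-2.8571,0); λ=-10 ⇒ h* = (20/7)/10 = 0.2857.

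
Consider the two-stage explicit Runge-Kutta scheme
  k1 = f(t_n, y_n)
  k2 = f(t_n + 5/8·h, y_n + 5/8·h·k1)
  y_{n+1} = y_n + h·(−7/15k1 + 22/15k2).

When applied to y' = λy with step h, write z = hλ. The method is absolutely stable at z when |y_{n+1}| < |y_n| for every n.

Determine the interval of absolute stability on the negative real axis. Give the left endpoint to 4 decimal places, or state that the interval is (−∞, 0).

With y'=λy (z=hλ):
  k1=λy_n ⇒ h·k1=z·y_n;  k2=λ(1+5/8z)y_n ⇒ h·k2=z(1+5/8z)y_n
  y_{n+1}/y_n = 1 − 7/15z + 22/15z(1+5/8z) = 1 + z + 11/12z²
  so R(z) = 1 + z + 11/12z².

Boundary: |R(x)|=1, x<0.
x=-1.47: |R|=1.5108
R=1: x+11/12x²=0 ⇒ x=−12/11=-1.0909; min R=1−1/(4·11/12)=0.7273>−1
Confirm numerically:
  x=-1.008: |R|=0.92339 <1
  x=-1.004: |R|=0.92001 <1
  x=-0.930: |R|=0.86283 <1
  x=-0.751: |R|=0.76600 <1
  x=-1.597: |R|=1.74087 >1
  x=-1.207: |R|=1.12844 >1
Stable set (-1.0909, 0).

(-1.0909, 0).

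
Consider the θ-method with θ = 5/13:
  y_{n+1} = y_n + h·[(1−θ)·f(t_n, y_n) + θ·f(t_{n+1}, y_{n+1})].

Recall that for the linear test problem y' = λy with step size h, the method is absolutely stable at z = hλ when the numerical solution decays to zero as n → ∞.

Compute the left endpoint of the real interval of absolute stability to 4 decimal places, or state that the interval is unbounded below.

z* = -8.6667.

Test eqn y'=λy, z=hλ:
  y_{n+1} = y_n + z·[8/13·y_n + 5/13·y_{n+1}] ⇒ (1 − 5/13z)y_{n+1} = (1 + 8/13z)y_n
  ⇒ R(z) = (1 + 8/13z)/(1 − 5/13z).

Need |R(x)|<1, x<0.
x=-1.78: |R|=0.0566
R=−1: 1+8/13x = −1+5/13x ⇒ -3/13x=2 ⇒ x=2/(-3/13)=-8.6667
Confirm numerically:
  x=-8.571: |R|=0.99486 <1
  x=-8.516: |R|=0.99187 <1
  x=-8.094: |R|=0.96787 <1
  x=-7.366: |R|=0.92169 <1
  x=-9.124: |R|=1.02340 >1
  x=-8.926: |R|=1.01350 >1
  x=-8.789: |R|=1.00644 >1
So |R|<1 on (-8.6667, 0).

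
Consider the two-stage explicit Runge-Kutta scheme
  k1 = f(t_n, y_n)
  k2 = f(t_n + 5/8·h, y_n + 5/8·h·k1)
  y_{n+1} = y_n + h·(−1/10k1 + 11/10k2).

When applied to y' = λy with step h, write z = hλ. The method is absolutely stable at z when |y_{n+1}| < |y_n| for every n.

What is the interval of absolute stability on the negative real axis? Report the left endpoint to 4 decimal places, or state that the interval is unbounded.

(-1.4545, 0).

On y'=λy, z=hλ:
  k1=λy_n ⇒ h·k1=z·y_n;  k2=λ(1+5/8z)y_n ⇒ h·k2=z(1+5/8z)y_n
  y_{n+1}/y_n = 1 − 1/10z + 11/10z(1+5/8z) = 1 + z + 11/16z²
  ⇒ R(z) = 1 + z + 11/16z².

Find x<0 with |R(x)|<1.
x=-0.96: |R|=0.6736
R=1: x+11/16x²=0 ⇒ x=−16/11=-1.4545; min R=1−1/(4·11/16)=0.6364>−1
Confirm numerically:
  x=-1.226: |R|=0.80736 <1
  x=-1.225: |R|=0.80668 <1
  x=-0.597: |R|=0.64803 <1
  x=-1.843: |R|=1.49220 >1
  x=-1.809: |R|=1.44083 >1
So |R|<1 on (-1.4545, 0).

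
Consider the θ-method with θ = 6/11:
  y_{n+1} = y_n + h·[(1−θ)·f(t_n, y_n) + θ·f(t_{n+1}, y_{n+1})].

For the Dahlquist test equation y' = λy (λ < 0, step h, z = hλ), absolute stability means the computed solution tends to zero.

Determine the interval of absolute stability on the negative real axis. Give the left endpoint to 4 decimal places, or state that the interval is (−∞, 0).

(−∞, 0) — no finite endpoint.

Set f=λy, z=hλ:
  y_{n+1} = y_n + z·[5/11·y_n + 6/11·y_{n+1}] ⇒ (1 − 6/11z)y_{n+1} = (1 + 5/11z)y_n
  ⇒ R(z) = (1 + 5/11z)/(1 − 6/11z).

Boundary: |R(x)|=1, x<0.
x=-0.85: |R|=0.4193
x=-2: |R|=0.0435
x=-10: |R|=0.5493
x=-100: |R|=0.8003
θ=6/11≥1/2 ⇒ |1+5/11x|<|1−6/11x| ∀x<0 ⇒ unbounded interval.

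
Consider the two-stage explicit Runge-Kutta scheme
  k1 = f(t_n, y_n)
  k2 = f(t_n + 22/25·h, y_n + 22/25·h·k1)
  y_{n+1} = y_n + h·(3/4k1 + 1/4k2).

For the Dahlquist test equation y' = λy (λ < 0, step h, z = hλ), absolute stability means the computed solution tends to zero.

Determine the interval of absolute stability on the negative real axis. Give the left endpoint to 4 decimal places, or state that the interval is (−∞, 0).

z∈(-4.5455,0).

Set f=λy, z=hλ:
  k1=λy_n ⇒ h·k1=z·y_n;  k2=λ(1+22/25z)y_n ⇒ h·k2=z(1+22/25z)y_n
  y_{n+1}/y_n = 1 + 3/4z + 1/4z(1+22/25z) = 1 + z + 11/50z²
  R(z) = 1 + z + 11/50z².

Find x<0 with |R(x)|<1.
x=-0.88: |R|=0.2904
R=1: x+11/50x²=0 ⇒ x=−50/11=-4.5455; min R=1−1/(4·11/50)=-0.1364>−1
Confirm numerically:
  x=-4.259: |R|=0.73160 <1
  x=-3.565: |R|=0.23103 <1
  x=-2.210: |R|=0.13550 <1
  x=-5.069: |R|=1.58385 >1
  x=-4.613: |R|=1.06855 >1
Stable set (-4.5455, 0).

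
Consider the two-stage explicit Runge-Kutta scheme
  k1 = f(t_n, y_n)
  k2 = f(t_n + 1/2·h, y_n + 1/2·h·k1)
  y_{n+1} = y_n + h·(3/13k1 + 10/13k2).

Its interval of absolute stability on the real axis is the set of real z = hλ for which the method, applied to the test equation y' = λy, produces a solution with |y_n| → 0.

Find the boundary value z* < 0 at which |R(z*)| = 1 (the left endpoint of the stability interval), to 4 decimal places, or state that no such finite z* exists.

Test eqn y'=λy, z=hλ:
  k1=λy_n ⇒ h·k1=z·y_n;  k2=λ(1+1/2z)y_n ⇒ h·k2=z(1+1/2z)y_n
  y_{n+1}/y_n = 1 + 3/13z + 10/13z(1+1/2z) = 1 + z + 5/13z²
  ⇒ R(z) = 1 + z + 5/13z².

Find x<0 with |R(x)|<1.
x=-0.67: |R|=0.5027
R=1: x+5/13x²=0 ⇒ x=−13/5=-2.6000; min R=1−1/(4·5/13)=0.3500>−1
Confirm numerically:
  x=-2.558: |R|=0.95868 <1
  x=-2.473: |R|=0.87920 <1
  x=-1.991: |R|=0.53365 <1
  x=-1.647: |R|=0.39631 <1
  x=-2.773: |R|=1.18451 >1
  x=-2.712: |R|=1.11682 >1
Interval (-2.6000, 0).

z* = -2.6000.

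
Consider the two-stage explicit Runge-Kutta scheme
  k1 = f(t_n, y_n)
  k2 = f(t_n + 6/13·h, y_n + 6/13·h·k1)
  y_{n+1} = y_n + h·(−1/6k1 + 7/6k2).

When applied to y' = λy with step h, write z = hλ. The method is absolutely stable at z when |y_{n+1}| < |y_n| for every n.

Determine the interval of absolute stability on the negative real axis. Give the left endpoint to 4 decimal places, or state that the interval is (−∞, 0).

Test eqn y'=λy, z=hλ:
  k1=λy_n ⇒ h·k1=z·y_n;  k2=λ(1+6/13z)y_n ⇒ h·k2=z(1+6/13z)y_n
  y_{n+1}/y_n = 1 − 1/6z + 7/6z(1+6/13z) = 1 + z + 7/13z²
  Hence R(z) = 1 + z + 7/13z².

Need |R(x)|<1, x<0.
x=-1.42: |R|=0.6658
R=1: x+7/13x²=0 ⇒ x=−13/7=-1.8571; min R=1−1/(4·7/13)=0.5357>−1
Confirm numerically:
  x=-1.806: |R|=0.95027 <1
  x=-1.565: |R|=0.75381 <1
  x=-0.869: |R|=0.53763 <1
  x=-2.354: |R|=1.62979 >1
  x=-1.980: |R|=1.13098 >1
Stable set (-1.8571, 0).

(-1.8571, 0).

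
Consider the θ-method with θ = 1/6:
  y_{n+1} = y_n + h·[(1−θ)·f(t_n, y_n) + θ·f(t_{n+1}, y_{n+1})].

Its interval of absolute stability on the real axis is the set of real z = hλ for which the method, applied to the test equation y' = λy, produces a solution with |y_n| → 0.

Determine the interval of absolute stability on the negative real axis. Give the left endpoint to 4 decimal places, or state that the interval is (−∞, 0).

On y'=λy, z=hλ:
  y_{n+1} = y_n + z·[5/6·y_n + 1/6·y_{n+1}] ⇒ (1 − 1/6z)y_{n+1} = (1 + 5/6z)y_n
  ⇒ R(z) = (1 + 5/6z)/(1 − 1/6z).

Boundary: |R(x)|=1, x<0.
x=-0.75: |R|=0.3333
R=−1: 1+5/6x = −1+1/6x ⇒ -2/3x=2 ⇒ x=2/(-2/3)=-3.0000
Confirm numerically:
  x=-2.247: |R|=0.63478 <1
  x=-2.114: |R|=0.56322 <1
  x=-1.503: |R|=0.20192 <1
  x=-1.459: |R|=0.17362 <1
  x=-3.590: |R|=1.24609 >1
  x=-3.227: |R|=1.09841 >1
  x=-3.105: |R|=1.04613 >1
Interval (-3.0000, 0).

(-3.0000, 0).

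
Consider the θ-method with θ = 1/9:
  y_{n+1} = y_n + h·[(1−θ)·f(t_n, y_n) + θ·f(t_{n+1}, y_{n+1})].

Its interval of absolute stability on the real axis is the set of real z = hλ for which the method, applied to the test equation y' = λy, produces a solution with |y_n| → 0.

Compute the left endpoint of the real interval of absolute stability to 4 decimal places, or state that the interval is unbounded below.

z* = -2.5714.

Test eqn y'=λy, z=hλ:
  y_{n+1} = y_n + z·[8/9·y_n + 1/9·y_{n+1}] ⇒ (1 − 1/9z)y_{n+1} = (1 + 8/9z)y_n
  ⇒ R(z) = (1 + 8/9z)/(1 − 1/9z).

Solve |R(x)|<1 on ℝ⁻.
x=-0.36: |R|=0.6538
R=−1: 1+8/9x = −1+1/9x ⇒ -7/9x=2 ⇒ x=2/(-7/9)=-2.5714
Confirm numerically:
  x=-2.494: |R|=0.95284 <1
  x=-2.232: |R|=0.78846 <1
  x=-2.056: |R|=0.67366 <1
  x=-1.532: |R|=0.30915 <1
  x=-3.001: |R|=1.25056 >1
  x=-2.756: |R|=1.10990 >1
Stable set (-2.5714, 0).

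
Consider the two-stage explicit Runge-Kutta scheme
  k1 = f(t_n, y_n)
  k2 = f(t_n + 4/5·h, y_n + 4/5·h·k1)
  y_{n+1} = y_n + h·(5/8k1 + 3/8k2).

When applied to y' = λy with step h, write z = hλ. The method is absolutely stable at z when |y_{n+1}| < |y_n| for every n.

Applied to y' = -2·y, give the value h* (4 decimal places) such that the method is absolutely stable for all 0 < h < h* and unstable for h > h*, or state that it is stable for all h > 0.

With y'=λy (z=hλ):
  k1=λy_n ⇒ h·k1=z·y_n;  k2=λ(1+4/5z)y_n ⇒ h·k2=z(1+4/5z)y_n
  y_{n+1}/y_n = 1 + 5/8z + 3/8z(1+4/5z) = 1 + z + 3/10z²
  Hence R(z) = 1 + z + 3/10z².

Solve |R(x)|<1 on ℝ⁻.
x=-1.12: |R|=0.2563
R=1: x+3/10x²=0 ⇒ x=−10/3=-3.3333; min R=1−1/(4·3/10)=0.1667>−1
Confirm numerically:
  x=-2.907: |R|=0.62819 <1
  x=-2.750: |R|=0.51875 <1
  x=-2.208: |R|=0.25458 <1
  x=-1.914: |R|=0.18502 <1
  x=-3.709: |R|=1.41800 >1
  x=-3.638: |R|=1.33251 >1
  x=-3.434: |R|=1.10371 >1
Interval (-3.3333, 0).

(-3.3333,0); λ=-2 ⇒ h* = (10/3)/2 = 1.6667.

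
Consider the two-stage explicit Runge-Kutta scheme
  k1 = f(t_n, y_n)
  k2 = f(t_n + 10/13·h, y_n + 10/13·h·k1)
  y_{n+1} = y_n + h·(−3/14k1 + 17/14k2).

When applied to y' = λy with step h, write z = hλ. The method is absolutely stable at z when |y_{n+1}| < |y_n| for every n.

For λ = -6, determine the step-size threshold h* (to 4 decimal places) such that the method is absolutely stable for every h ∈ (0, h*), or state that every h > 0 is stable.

(-1.0706,0); λ=-6 ⇒ h* = (91/85)/6 = 0.1784.

Set f=λy, z=hλ:
  k1=λy_n ⇒ h·k1=z·y_n;  k2=λ(1+10/13z)y_n ⇒ h·k2=z(1+10/13z)y_n
  y_{n+1}/y_n = 1 − 3/14z + 17/14z(1+10/13z) = 1 + z + 85/91z²
  R(z) = 1 + z + 85/91z².

Boundary: |R(x)|=1, x<0.
x=-1.24: |R|=1.1962
R=1: x+85/91x²=0 ⇒ x=−91/85=-1.0706; min R=1−1/(4·85/91)=0.7324>−1
Confirm numerically:
  x=-1.021: |R|=0.95271 <1
  x=-0.936: |R|=0.88233 <1
  x=-0.848: |R|=0.82369 <1
  x=-0.541: |R|=0.73238 <1
  x=-1.537: |R|=1.66961 >1
  x=-1.383: |R|=1.40358 >1
  x=-1.138: |R|=1.07166 >1
Interval (-1.0706, 0).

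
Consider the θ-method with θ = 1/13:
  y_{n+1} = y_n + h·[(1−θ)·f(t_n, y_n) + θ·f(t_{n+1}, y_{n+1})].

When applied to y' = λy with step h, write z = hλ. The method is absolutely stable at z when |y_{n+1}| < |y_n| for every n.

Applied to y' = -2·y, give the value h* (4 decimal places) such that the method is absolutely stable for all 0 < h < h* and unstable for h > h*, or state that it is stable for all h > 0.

(-2.3636,0); λ=-2 ⇒ h* = (26/11)/2 = 1.1818.

Set f=λy, z=hλ:
  y_{n+1} = y_n + z·[12/13·y_n + 1/13·y_{n+1}] ⇒ (1 − 1/13z)y_{n+1} = (1 + 12/13z)y_n
  Hence R(z) = (1 + 12/13z)/(1 − 1/13z).

Boundary: |R(x)|=1, x<0.
x=-0.67: |R|=0.3628
R=−1: 1+12/13x = −1+1/13x ⇒ -11/13x=2 ⇒ x=2/(-11/13)=-2.3636
Confirm numerically:
  x=-2.314: |R|=0.96435 <1
  x=-2.216: |R|=0.89327 <1
  x=-1.482: |R|=0.33034 <1
  x=-2.950: |R|=1.40439 >1
  x=-2.818: |R|=1.31597 >1
  x=-2.489: |R|=1.08903 >1
Stable set (-2.3636, 0).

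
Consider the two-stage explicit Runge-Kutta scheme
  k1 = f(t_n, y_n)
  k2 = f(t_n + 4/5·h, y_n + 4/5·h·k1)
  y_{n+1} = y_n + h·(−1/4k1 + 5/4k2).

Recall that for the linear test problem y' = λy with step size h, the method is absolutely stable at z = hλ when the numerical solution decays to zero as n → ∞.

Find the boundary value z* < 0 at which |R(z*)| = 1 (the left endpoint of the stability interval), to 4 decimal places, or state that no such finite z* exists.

left endpoint -1.0000.

On y'=λy, z=hλ:
  k1=λy_n ⇒ h·k1=z·y_n;  k2=λ(1+4/5z)y_n ⇒ h·k2=z(1+4/5z)y_n
  y_{n+1}/y_n = 1 − 1/4z + 5/4z(1+4/5z) = 1 + z + z²
  R(z) = 1 + z + z².

Find x<0 with |R(x)|<1.
x=-0.61: |R|=0.7621
R=1: x+1x²=0 ⇒ x=−1=-1.0000; min R=1−1/(4·1)=0.7500>−1
Confirm numerically:
  x=-0.812: |R|=0.84734 <1
  x=-0.663: |R|=0.77657 <1
  x=-0.636: |R|=0.76850 <1
  x=-1.540: |R|=1.83160 >1
  x=-1.476: |R|=1.70258 >1
  x=-1.341: |R|=1.45728 >1
Interval (-1.0000, 0).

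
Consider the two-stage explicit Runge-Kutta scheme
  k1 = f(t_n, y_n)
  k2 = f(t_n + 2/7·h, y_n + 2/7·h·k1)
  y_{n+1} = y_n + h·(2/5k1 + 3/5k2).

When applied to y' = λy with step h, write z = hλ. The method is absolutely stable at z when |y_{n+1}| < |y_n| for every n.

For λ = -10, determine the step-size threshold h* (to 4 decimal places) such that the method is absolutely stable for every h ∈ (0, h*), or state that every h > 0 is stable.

(-5.8333,0); λ=-10 ⇒ h* = (35/6)/10 = 0.5833.

With y'=λy (z=hλ):
  k1=λy_n ⇒ h·k1=z·y_n;  k2=λ(1+2/7z)y_n ⇒ h·k2=z(1+2/7z)y_n
  y_{n+1}/y_n = 1 + 2/5z + 3/5z(1+2/7z) = 1 + z + 6/35z²
  so R(z) = 1 + z + 6/35z².

Need |R(x)|<1, x<0.
x=-0.92: |R|=0.2251
R=1: x+6/35x²=0 ⇒ x=−35/6=-5.8333; min R=1−1/(4·6/35)=-0.4583>−1
Confirm numerically:
  x=-5.456: |R|=0.64707 <1
  x=-5.356: |R|=0.56173 <1
  x=-5.123: |R|=0.37616 <1
  x=-3.139: |R|=0.44986 <1
  x=-5.984: |R|=1.15456 >1
  x=-5.976: |R|=1.14616 >1
  x=-5.880: |R|=1.04704 >1
So |R|<1 on (-5.8333, 0).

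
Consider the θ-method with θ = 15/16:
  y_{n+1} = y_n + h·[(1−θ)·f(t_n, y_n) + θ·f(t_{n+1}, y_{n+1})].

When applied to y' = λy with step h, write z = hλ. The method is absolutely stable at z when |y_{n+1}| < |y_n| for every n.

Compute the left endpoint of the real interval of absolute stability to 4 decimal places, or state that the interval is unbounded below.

interval (−∞, 0).

Set f=λy, z=hλ:
  y_{n+1} = y_n + z·[1/16·y_n + 15/16·y_{n+1}] ⇒ (1 − 15/16z)y_{n+1} = (1 + 1/16z)y_n
  so R(z) = (1 + 1/16z)/(1 − 15/16z).

Find x<0 with |R(x)|<1.
x=-1.26: |R|=0.4223
x=-2: |R|=0.3043
x=-10: |R|=0.0361
x=-100: |R|=0.0554
θ=15/16≥1/2 ⇒ |1+1/16x|<|1−15/16x| ∀x<0 ⇒ stable on all of ℝ⁻.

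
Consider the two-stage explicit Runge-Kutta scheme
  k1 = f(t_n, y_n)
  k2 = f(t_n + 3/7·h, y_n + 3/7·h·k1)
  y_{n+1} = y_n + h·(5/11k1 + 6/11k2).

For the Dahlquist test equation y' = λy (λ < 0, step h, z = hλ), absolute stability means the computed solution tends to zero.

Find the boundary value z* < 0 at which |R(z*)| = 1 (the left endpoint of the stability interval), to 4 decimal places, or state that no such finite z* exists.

left endpoint -4.2778.

Test eqn y'=λy, z=hλ:
  k1=λy_n ⇒ h·k1=z·y_n;  k2=λ(1+3/7z)y_n ⇒ h·k2=z(1+3/7z)y_n
  y_{n+1}/y_n = 1 + 5/11z + 6/11z(1+3/7z) = 1 + z + 18/77z²
  R(z) = 1 + z + 18/77z².

Find x<0 with |R(x)|<1.
x=-1.59: |R|=0.0010
R=1: x+18/77x²=0 ⇒ x=−77/18=-4.2778; min R=1−1/(4·18/77)=-0.0694>−1
Confirm numerically:
  x=-3.150: |R|=0.16955 <1
  x=-2.863: |R|=0.05313 <1
  x=-2.734: |R|=0.01335 <1
  x=-1.985: |R|=0.06391 <1
  x=-4.791: |R|=1.57480 >1
  x=-4.768: |R|=1.54640 >1
  x=-4.373: |R|=1.09734 >1
So |R|<1 on (-4.2778, 0).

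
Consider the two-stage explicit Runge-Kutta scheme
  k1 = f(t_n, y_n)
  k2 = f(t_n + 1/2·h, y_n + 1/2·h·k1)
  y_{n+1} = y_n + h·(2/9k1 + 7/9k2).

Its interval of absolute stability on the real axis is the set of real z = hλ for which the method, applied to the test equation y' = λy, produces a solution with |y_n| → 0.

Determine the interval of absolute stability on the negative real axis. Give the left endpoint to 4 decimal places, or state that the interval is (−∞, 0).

With y'=λy (z=hλ):
  k1=λy_n ⇒ h·k1=z·y_n;  k2=λ(1+1/2z)y_n ⇒ h·k2=z(1+1/2z)y_n
  y_{n+1}/y_n = 1 + 2/9z + 7/9z(1+1/2z) = 1 + z + 7/18z²
  Hence R(z) = 1 + z + 7/18z².

Boundary: |R(x)|=1, x<0.
x=-1.15: |R|=0.3643
R=1: x+7/18x²=0 ⇒ x=−18/7=-2.5714; min R=1−1/(4·7/18)=0.3571>−1
Confirm numerically:
  x=-2.372: |R|=0.81604 <1
  x=-1.691: |R|=0.42102 <1
  x=-1.446: |R|=0.36713 <1
  x=-1.157: |R|=0.36359 <1
  x=-2.861: |R|=1.32218 >1
  x=-2.754: |R|=1.19553 >1
  x=-2.598: |R|=1.02685 >1
So |R|<1 on (-2.5714, 0).

(-2.5714, 0).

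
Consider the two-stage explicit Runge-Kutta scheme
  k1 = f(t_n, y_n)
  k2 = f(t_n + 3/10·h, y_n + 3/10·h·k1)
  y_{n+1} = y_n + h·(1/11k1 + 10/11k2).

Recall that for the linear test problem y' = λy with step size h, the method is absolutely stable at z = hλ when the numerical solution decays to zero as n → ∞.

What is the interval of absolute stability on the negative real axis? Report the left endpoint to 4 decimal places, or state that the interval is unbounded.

z∈(-3.6667,0).

Set f=λy, z=hλ:
  k1=λy_n ⇒ h·k1=z·y_n;  k2=λ(1+3/10z)y_n ⇒ h·k2=z(1+3/10z)y_n
  y_{n+1}/y_n = 1 + 1/11z + 10/11z(1+3/10z) = 1 + z + 3/11z²
  R(z) = 1 + z + 3/11z².

Boundary: |R(x)|=1, x<0.
x=-0.83: |R|=0.3579
R=1: x+3/11x²=0 ⇒ x=−11/3=-3.6667; min R=1−1/(4·3/11)=0.0833>−1
Confirm numerically:
  x=-3.601: |R|=0.93551 <1
  x=-2.848: |R|=0.36412 <1
  x=-1.545: |R|=0.10601 <1
  x=-4.074: |R|=1.45258 >1
  x=-3.703: |R|=1.03669 >1
Interval (-3.6667, 0).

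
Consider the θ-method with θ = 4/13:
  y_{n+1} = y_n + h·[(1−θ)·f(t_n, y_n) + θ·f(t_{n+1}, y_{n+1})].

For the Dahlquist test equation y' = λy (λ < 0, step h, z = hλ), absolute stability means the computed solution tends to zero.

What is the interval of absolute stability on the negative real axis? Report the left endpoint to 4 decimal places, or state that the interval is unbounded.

On y'=λy, z=hλ:
  y_{n+1} = y_n + z·[9/13·y_n + 4/13·y_{n+1}] ⇒ (1 − 4/13z)y_{n+1} = (1 + 9/13z)y_n
  ⇒ R(z) = (1 + 9/13z)/(1 − 4/13z).

Need |R(x)|<1, x<0.
x=-1.02: |R|=0.2237
R=−1: 1+9/13x = −1+4/13x ⇒ -5/13x=2 ⇒ x=2/(-5/13)=-5.2000
Confirm numerically:
  x=-5.086: |R|=0.98291 <1
  x=-5.028: |R|=0.97403 <1
  x=-2.131: |R|=0.28707 <1
  x=-5.555: |R|=1.05040 >1
  x=-5.469: |R|=1.03857 >1
  x=-5.348: |R|=1.02152 >1
Interval (-5.2000, 0).

z∈(-5.2000,0).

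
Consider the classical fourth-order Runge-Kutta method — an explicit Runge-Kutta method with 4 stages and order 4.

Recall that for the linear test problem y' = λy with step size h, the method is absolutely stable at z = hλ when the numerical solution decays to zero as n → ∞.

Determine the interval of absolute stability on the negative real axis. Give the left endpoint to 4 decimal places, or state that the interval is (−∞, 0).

With y'=λy (z=hλ):
  order 4, 4-stage ⇒ R(z)=1+z+z^2/2+z^3/6+z^4/24
  (e.g. R(-1.23)=0.31167, |R|=0.31167)

Solve |R(x)|<1 on ℝ⁻.
x=-1.23: |R|=0.3117
|R(-2.64)|=0.8021 |R(-2.03)|=0.3438 |R(-1.46)|=0.2764
Bisect:
  x_lo=-3.6231 |R|=3.1936  x_hi=-0.3523 |R|=0.7031
  mid=-1.98772 |R|=0.32932 →hi
  mid=-2.80543 |R|=1.03079 →lo
  mid=-2.39658 |R|=0.55559 →hi
  mid=-2.60100 |R|=0.75589 →hi
  mid=-2.70322 |R|=0.88314 →hi
  mid=-2.75432 |R|=0.95430 →hi
  mid=-2.77988 |R|=0.99186 →hi
  mid=-2.79265 |R|=1.01115 →lo
  mid=-2.78626 |R|=1.00147 →lo
  mid=-2.78307 |R|=0.99665 →hi
  ...
  [-2.78547,-2.78527] ⇒ x*=-2.7853
Stable set (-2.7853, 0).

z∈(-2.7853,0).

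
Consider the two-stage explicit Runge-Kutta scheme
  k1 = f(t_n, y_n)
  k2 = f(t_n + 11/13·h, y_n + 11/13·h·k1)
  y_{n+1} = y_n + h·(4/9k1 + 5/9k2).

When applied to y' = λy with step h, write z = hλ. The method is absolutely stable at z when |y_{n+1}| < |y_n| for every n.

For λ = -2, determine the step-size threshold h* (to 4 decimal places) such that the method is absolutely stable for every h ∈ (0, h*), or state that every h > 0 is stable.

(-2.1273,0); λ=-2 ⇒ h* = (117/55)/2 = 1.0636.

With y'=λy (z=hλ):
  k1=λy_n ⇒ h·k1=z·y_n;  k2=λ(1+11/13z)y_n ⇒ h·k2=z(1+11/13z)y_n
  y_{n+1}/y_n = 1 + 4/9z + 5/9z(1+11/13z) = 1 + z + 55/117z²
  so R(z) = 1 + z + 55/117z².

Boundary: |R(x)|=1, x<0.
x=-0.63: |R|=0.5566
R=1: x+55/117x²=0 ⇒ x=−117/55=-2.1273; min R=1−1/(4·55/117)=0.4682>−1
Confirm numerically:
  x=-1.666: |R|=0.63875 <1
  x=-1.134: |R|=0.47051 <1
  x=-1.037: |R|=0.46852 <1
  x=-2.624: |R|=1.61272 >1
  x=-2.484: |R|=1.41655 >1
So |R|<1 on (-2.1273, 0).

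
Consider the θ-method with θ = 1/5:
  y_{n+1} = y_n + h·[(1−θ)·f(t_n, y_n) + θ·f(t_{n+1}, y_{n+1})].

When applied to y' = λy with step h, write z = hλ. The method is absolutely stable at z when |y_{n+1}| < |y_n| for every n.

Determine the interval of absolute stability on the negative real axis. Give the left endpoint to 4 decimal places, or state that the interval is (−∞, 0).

z∈(-3.3333,0).

Test eqn y'=λy, z=hλ:
  y_{n+1} = y_n + z·[4/5·y_n + 1/5·y_{n+1}] ⇒ (1 − 1/5z)y_{n+1} = (1 + 4/5z)y_n
  Hence R(z) = (1 + 4/5z)/(1 − 1/5z).

Find x<0 with |R(x)|<1.
x=-0.78: |R|=0.3253
R=−1: 1+4/5x = −1+1/5x ⇒ -3/5x=2 ⇒ x=2/(-3/5)=-3.3333
Confirm numerically:
  x=-3.254: |R|=0.97117 <1
  x=-2.840: |R|=0.81122 <1
  x=-1.446: |R|=0.12163 <1
  x=-3.668: |R|=1.11583 >1
  x=-3.516: |R|=1.06435 >1
  x=-3.430: |R|=1.03440 >1
So |R|<1 on (-3.3333, 0).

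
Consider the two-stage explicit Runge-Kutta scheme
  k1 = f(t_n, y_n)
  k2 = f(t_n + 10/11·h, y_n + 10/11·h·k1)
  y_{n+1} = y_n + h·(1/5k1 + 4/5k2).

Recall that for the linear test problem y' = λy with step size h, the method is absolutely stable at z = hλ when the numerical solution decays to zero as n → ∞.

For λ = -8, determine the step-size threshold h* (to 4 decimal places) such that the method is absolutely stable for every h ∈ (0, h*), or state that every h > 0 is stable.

Test eqn y'=λy, z=hλ:
  k1=λy_n ⇒ h·k1=z·y_n;  k2=λ(1+10/11z)y_n ⇒ h·k2=z(1+10/11z)y_n
  y_{n+1}/y_n = 1 + 1/5z + 4/5z(1+10/11z) = 1 + z + 8/11z²
  R(z) = 1 + z + 8/11z².

Boundary: |R(x)|=1, x<0.
x=-0.79: |R|=0.6639
R=1: x+8/11x²=0 ⇒ x=−11/8=-1.3750; min R=1−1/(4·8/11)=0.6562>−1
Confirm numerically:
  x=-1.322: |R|=0.94904 <1
  x=-0.872: |R|=0.68101 <1
  x=-0.711: |R|=0.65665 <1
  x=-0.565: |R|=0.66716 <1
  x=-1.926: |R|=1.77180 >1
  x=-1.877: |R|=1.68528 >1
  x=-1.759: |R|=1.49124 >1
So |R|<1 on (-1.3750, 0).

(-1.3750,0); λ=-8 ⇒ h* = (11/8)/8 = 0.1719.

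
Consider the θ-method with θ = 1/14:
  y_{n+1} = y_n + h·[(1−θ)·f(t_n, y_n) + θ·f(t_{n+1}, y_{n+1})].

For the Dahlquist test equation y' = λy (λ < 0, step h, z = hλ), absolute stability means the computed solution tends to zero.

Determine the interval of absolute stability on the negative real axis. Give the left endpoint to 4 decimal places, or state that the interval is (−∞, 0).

z∈(-2.3333,0).

On y'=λy, z=hλ:
  y_{n+1} = y_n + z·[13/14·y_n + 1/14·y_{n+1}] ⇒ (1 − 1/14z)y_{n+1} = (1 + 13/14z)y_n
  ⇒ R(z) = (1 + 13/14z)/(1 − 1/14z).

Boundary: |R(x)|=1, x<0.
x=-1.04: |R|=0.0319
R=−1: 1+13/14x = −1+1/14x ⇒ -6/7x=2 ⇒ x=2/(-6/7)=-2.3333
Confirm numerically:
  x=-1.984: |R|=0.73774 <1
  x=-1.813: |R|=0.60514 <1
  x=-1.739: |R|=0.54686 <1
  x=-1.138: |R|=0.05245 <1
  x=-2.783: |R|=1.32152 >1
  x=-2.476: |R|=1.10391 >1
  x=-2.421: |R|=1.06406 >1
Stable set (-2.3333, 0).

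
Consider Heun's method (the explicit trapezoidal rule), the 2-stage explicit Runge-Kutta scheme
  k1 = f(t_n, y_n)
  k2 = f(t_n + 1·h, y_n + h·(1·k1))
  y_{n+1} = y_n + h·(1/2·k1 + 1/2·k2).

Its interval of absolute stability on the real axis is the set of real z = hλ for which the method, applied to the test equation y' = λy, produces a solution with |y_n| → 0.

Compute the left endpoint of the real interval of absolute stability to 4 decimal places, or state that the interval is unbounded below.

z* = -2.0000.

On y'=λy, z=hλ:
  order 2, 2-stage ⇒ R(z)=1+z+z^2/2
  (e.g. R(-1.53)=0.64045, |R|=0.64045)

Find x<0 with |R(x)|<1.
x=-1.53: |R|=0.6404
|R(-2.11)|=1.1160 |R(-1.34)|=0.5578 |R(-1.27)|=0.5364
Bisect:
  x_lo=-2.8078 |R|=2.1340  x_hi=-0.0647 |R|=0.9374
  mid=-1.43624 |R|=0.59515 →hi
  mid=-2.12201 |R|=1.12945 →lo
  mid=-1.77912 |R|=0.80352 →hi
  mid=-1.95056 |R|=0.95179 →hi
  mid=-2.03629 |R|=1.03694 →lo
  mid=-1.99342 |R|=0.99345 →hi
  mid=-2.01486 |R|=1.01497 →lo
  ...
  [-2.00012,-1.99995] ⇒ x*=-2.0000
Stable set (-2.0000, 0).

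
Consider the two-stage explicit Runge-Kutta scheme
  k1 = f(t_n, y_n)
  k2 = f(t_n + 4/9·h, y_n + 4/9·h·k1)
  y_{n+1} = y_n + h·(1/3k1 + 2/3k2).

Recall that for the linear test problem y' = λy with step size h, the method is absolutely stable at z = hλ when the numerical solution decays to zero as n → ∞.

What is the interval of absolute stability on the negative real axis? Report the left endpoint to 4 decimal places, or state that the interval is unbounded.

(-3.3750, 0).

Set f=λy, z=hλ:
  k1=λy_n ⇒ h·k1=z·y_n;  k2=λ(1+4/9z)y_n ⇒ h·k2=z(1+4/9z)y_n
  y_{n+1}/y_n = 1 + 1/3z + 2/3z(1+4/9z) = 1 + z + 8/27z²
  so R(z) = 1 + z + 8/27z².

Boundary: |R(x)|=1, x<0.
x=-0.86: |R|=0.3591
R=1: x+8/27x²=0 ⇒ x=−27/8=-3.3750; min R=1−1/(4·8/27)=0.1562>−1
Confirm numerically:
  x=-3.235: |R|=0.86581 <1
  x=-2.658: |R|=0.43532 <1
  x=-1.691: |R|=0.15625 <1
  x=-3.791: |R|=1.46728 >1
  x=-3.769: |R|=1.44000 >1
  x=-3.494: |R|=1.12320 >1
Stable set (-3.3750, 0).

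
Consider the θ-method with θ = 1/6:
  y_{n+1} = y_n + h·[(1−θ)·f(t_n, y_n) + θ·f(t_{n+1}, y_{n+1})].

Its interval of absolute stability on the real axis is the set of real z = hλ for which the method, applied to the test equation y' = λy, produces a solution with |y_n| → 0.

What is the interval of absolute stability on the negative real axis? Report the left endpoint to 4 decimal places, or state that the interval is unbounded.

z∈(-3.0000,0).

Test eqn y'=λy, z=hλ:
  y_{n+1} = y_n + z·[5/6·y_n + 1/6·y_{n+1}] ⇒ (1 − 1/6z)y_{n+1} = (1 + 5/6z)y_n
  Hence R(z) = (1 + 5/6z)/(1 − 1/6z).

Need |R(x)|<1, x<0.
x=-0.87: |R|=0.2402
R=−1: 1+5/6x = −1+1/6x ⇒ -2/3x=2 ⇒ x=2/(-2/3)=-3.0000
Confirm numerically:
  x=-2.885: |R|=0.94823 <1
  x=-1.889: |R|=0.43668 <1
  x=-1.668: |R|=0.30516 <1
  x=-1.332: |R|=0.09002 <1
  x=-3.445: |R|=1.18846 >1
  x=-3.024: |R|=1.01064 >1
Stable set (-3.0000, 0).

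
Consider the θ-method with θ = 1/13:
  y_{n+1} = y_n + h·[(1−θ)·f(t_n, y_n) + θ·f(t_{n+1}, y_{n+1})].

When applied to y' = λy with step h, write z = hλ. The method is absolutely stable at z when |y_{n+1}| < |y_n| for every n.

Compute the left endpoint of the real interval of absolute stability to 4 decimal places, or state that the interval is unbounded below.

z* = -2.3636.

On y'=λy, z=hλ:
  y_{n+1} = y_n + z·[12/13·y_n + 1/13·y_{n+1}] ⇒ (1 − 1/13z)y_{n+1} = (1 + 12/13z)y_n
  Hence R(z) = (1 + 12/13z)/(1 − 1/13z).

Need |R(x)|<1, x<0.
x=-0.69: |R|=0.3448
R=−1: 1+12/13x = −1+1/13x ⇒ -11/13x=2 ⇒ x=2/(-11/13)=-2.3636
Confirm numerically:
  x=-1.996: |R|=0.73033 <1
  x=-1.806: |R|=0.58571 <1
  x=-1.732: |R|=0.52837 <1
  x=-1.622: |R|=0.44207 <1
  x=-2.897: |R|=1.36906 >1
  x=-2.471: |R|=1.07634 >1
Stable set (-2.3636, 0).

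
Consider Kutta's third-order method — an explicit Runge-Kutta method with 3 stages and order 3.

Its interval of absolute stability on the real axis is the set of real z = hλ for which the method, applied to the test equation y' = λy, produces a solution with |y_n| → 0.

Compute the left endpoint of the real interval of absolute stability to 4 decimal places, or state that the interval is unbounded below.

z* = -2.5127.

Set f=λy, z=hλ:
  order 3, 3-stage ⇒ R(z)=1+z+z^2/2+z^3/6
  (e.g. R(-0.59)=0.54982, |R|=0.54982)

Find x<0 with |R(x)|<1.
x=-0.59: |R|=0.5498
|R(-1.9)|=0.2382 |R(-1.44)|=0.0991 |R(-0.68)|=0.4988
Bisect:
  x_lo=-2.9822 |R|=1.9559  x_hi=-0.3808 |R|=0.6825
  mid=-1.68151 |R|=0.06018 →hi
  mid=-2.33187 |R|=0.72637 →hi
  mid=-2.65706 |R|=1.25353 →lo
  mid=-2.49447 |R|=0.97020 →hi
  mid=-2.57576 |R|=1.10666 →lo
  mid=-2.53511 |R|=1.03716 →lo
  mid=-2.51479 |R|=1.00336 →lo
  mid=-2.50463 |R|=0.98670 →hi
  mid=-2.50971 |R|=0.99501 →hi
  ...
  [-2.51288,-2.51273] ⇒ x*=-2.5127
Interval (-2.5127, 0).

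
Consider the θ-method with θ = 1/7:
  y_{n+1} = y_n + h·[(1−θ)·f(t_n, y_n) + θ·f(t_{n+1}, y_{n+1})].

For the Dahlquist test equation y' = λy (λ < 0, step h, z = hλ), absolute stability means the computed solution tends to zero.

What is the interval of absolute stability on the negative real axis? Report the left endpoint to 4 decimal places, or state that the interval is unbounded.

(-2.8000, 0).

With y'=λy (z=hλ):
  y_{n+1} = y_n + z·[6/7·y_n + 1/7·y_{n+1}] ⇒ (1 − 1/7z)y_{n+1} = (1 + 6/7z)y_n
  R(z) = (1 + 6/7z)/(1 − 1/7z).

Find x<0 with |R(x)|<1.
x=-0.56: |R|=0.4815
R=−1: 1+6/7x = −1+1/7x ⇒ -5/7x=2 ⇒ x=2/(-5/7)=-2.8000
Confirm numerically:
  x=-2.500: |R|=0.84211 <1
  x=-2.250: |R|=0.70270 <1
  x=-1.507: |R|=0.24004 <1
  x=-1.164: |R|=0.00196 <1
  x=-3.339: |R|=1.26066 >1
  x=-3.044: |R|=1.12147 >1
Interval (-2.8000, 0).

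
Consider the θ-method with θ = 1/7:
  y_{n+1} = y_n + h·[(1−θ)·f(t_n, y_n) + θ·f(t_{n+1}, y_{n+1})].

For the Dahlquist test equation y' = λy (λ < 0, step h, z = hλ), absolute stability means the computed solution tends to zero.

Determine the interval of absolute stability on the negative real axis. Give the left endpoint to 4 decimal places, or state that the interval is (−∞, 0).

z∈(-2.8000,0).

Test eqn y'=λy, z=hλ:
  y_{n+1} = y_n + z·[6/7·y_n + 1/7·y_{n+1}] ⇒ (1 − 1/7z)y_{n+1} = (1 + 6/7z)y_n
  ⇒ R(z) = (1 + 6/7z)/(1 − 1/7z).

Find x<0 with |R(x)|<1.
x=-1.31: |R|=0.1035
R=−1: 1+6/7x = −1+1/7x ⇒ -5/7x=2 ⇒ x=2/(-5/7)=-2.8000
Confirm numerically:
  x=-2.237: |R|=0.69525 <1
  x=-1.397: |R|=0.16458 <1
  x=-1.203: |R|=0.02658 <1
  x=-3.233: |R|=1.21157 >1
  x=-3.137: |R|=1.16622 >1
  x=-2.972: |R|=1.08624 >1
Interval (-2.8000, 0).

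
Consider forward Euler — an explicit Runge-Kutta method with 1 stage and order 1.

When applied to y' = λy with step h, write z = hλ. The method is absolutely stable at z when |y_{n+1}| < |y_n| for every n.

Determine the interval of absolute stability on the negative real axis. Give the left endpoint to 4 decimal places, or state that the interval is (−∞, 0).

With y'=λy (z=hλ):
  order 1, 1-stage ⇒ R(z)=1+z
  (e.g. R(-1.63)=-0.63000, |R|=0.63000)

Boundary: |R(x)|=1, x<0.
x=-1.63: |R|=0.6300
|R(-2)|=1.0000 |R(-1)|=0.0000 |R(-0.58)|=0.4200
Bisect:
  x_lo=-2.5747 |R|=1.5747  x_hi=-0.1802 |R|=0.8198
  mid=-1.37749 |R|=0.37749 →hi
  mid=-1.97611 |R|=0.97611 →hi
  mid=-2.27543 |R|=1.27543 →lo
  mid=-2.12577 |R|=1.12577 →lo
  mid=-2.05094 |R|=1.05094 →lo
  mid=-2.01353 |R|=1.01353 →lo
  mid=-1.99482 |R|=0.99482 →hi
  mid=-2.00417 |R|=1.00417 →lo
  ...
  [-2.00008,-1.99993] ⇒ x*=-2.0000
Stable set (-2.0000, 0).

z∈(-2.0000,0).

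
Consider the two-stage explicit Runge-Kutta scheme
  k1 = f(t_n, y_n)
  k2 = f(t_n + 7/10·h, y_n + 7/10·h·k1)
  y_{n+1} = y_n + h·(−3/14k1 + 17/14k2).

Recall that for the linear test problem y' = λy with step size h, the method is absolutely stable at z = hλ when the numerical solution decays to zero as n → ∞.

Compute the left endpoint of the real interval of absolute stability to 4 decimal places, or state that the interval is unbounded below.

left endpoint -1.1765.

Test eqn y'=λy, z=hλ:
  k1=λy_n ⇒ h·k1=z·y_n;  k2=λ(1+7/10z)y_n ⇒ h·k2=z(1+7/10z)y_n
  y_{n+1}/y_n = 1 − 3/14z + 17/14z(1+7/10z) = 1 + z + 17/20z²
  ⇒ R(z) = 1 + z + 17/20z².

Need |R(x)|<1, x<0.
x=-1.07: |R|=0.9032
R=1: x+17/20x²=0 ⇒ x=−20/17=-1.1765; min R=1−1/(4·17/20)=0.7059>−1
Confirm numerically:
  x=-1.076: |R|=0.90811 <1
  x=-0.998: |R|=0.84860 <1
  x=-0.911: |R|=0.79443 <1
  x=-0.819: |R|=0.75115 <1
  x=-1.758: |R|=1.86898 >1
  x=-1.648: |R|=1.66052 >1
  x=-1.458: |R|=1.34890 >1
So |R|<1 on (-1.1765, 0).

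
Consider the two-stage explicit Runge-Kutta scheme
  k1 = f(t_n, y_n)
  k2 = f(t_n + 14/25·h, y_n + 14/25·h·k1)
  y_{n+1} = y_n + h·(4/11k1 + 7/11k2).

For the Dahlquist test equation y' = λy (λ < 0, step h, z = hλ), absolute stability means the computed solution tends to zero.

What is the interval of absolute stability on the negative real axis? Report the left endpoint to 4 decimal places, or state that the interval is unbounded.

z∈(-2.8061,0).

On y'=λy, z=hλ:
  k1=λy_n ⇒ h·k1=z·y_n;  k2=λ(1+14/25z)y_n ⇒ h·k2=z(1+14/25z)y_n
  y_{n+1}/y_n = 1 + 4/11z + 7/11z(1+14/25z) = 1 + z + 98/275z²
  so R(z) = 1 + z + 98/275z².

Find x<0 with |R(x)|<1.
x=-0.76: |R|=0.4458
R=1: x+98/275x²=0 ⇒ x=−275/98=-2.8061; min R=1−1/(4·98/275)=0.2985>−1
Confirm numerically:
  x=-2.714: |R|=0.91090 <1
  x=-2.425: |R|=0.67064 <1
  x=-1.883: |R|=0.38055 <1
  x=-2.997: |R|=1.20386 >1
  x=-2.949: |R|=1.15015 >1
So |R|<1 on (-2.8061, 0).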